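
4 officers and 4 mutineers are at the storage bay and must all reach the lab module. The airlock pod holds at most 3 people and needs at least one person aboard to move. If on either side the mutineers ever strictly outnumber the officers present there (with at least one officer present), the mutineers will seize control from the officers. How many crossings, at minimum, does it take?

9

Counting alone: each trip to the lab module takes at most 3 across and each return brings at least 1 back, so after t trips out (and t−1 returns) at most 3t − (t−1) of the 8 are across; that first reaches 8 at t = 4, so at least 7 crossings are needed.
The safety rule pushes this higher. Following every safe sequence of crossings, the most of the 8 that can be at the lab module as the airlock pod arrives there on crossing 7 is 7 — never all 8.
So no plan with fewer than 9 crossings exists, and this one achieves 9:
1. 2 mutineers → the lab module.  (the storage bay: 4O 2M; the lab module: 0O 2M)
2. 1 mutineer ← the storage bay.  (the storage bay: 4O 3M; the lab module: 0O 1M)
3. 3 mutineers → the lab module.  (the storage bay: 4O 0M; the lab module: 0O 4M)
4. 1 mutineer ← the storage bay.  (the storage bay: 4O 1M; the lab module: 0O 3M)
5. 3 officers → the lab module.  (the storage bay: 1O 1M; the lab module: 3O 3M)
6. 1 officer and 1 mutineer ← the storage bay.  (the storage bay: 2O 2M; the lab module: 2O 2M)
7. 2 officers → the lab module.  (the storage bay: 0O 2M; the lab module: 4O 2M)
8. 1 mutineer ← the storage bay.  (the storage bay: 0O 3M; the lab module: 4O 1M)
9. 3 mutineers → the lab module.  (the storage bay: 0O 0M; the lab module: 4O 4M)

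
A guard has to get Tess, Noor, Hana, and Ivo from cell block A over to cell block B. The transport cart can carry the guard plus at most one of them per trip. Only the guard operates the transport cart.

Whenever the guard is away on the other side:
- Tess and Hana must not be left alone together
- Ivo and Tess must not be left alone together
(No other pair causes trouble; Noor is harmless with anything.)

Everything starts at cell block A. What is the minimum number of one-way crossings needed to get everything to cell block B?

Counting alone: the guard can take at most 1 across per trip to cell block B, so moving all 4 needs at least 4 loaded trips out, with a return between consecutive ones — at least 7 crossings.
The safety rule pushes this higher. Following every safe sequence of crossings, the most of the 4 that can be at cell block B as the transport cart arrives there on crossing 7 is 3 — never all 4.
So no plan with fewer than 9 crossings exists, and this one achieves 9:
1. Guard goes to cell block B with Tess.
2. Guard goes back to cell block A alone.
3. Guard goes to cell block B with Noor.
4. Guard goes back to cell block A alone.
5. Guard goes to cell block B with Hana.
6. Guard goes back to cell block A with Tess.
7. Guard goes to cell block B with Ivo.
8. Guard goes back to cell block A alone.
9. Guard goes to cell block B with Tess.

9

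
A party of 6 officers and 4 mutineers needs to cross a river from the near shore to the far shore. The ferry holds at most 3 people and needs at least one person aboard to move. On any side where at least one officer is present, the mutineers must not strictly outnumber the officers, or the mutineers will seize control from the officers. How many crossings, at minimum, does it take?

Counting alone: each trip to the far shore takes at most 3 across and each return brings at least 1 back, so after t trips out (and t−1 returns) at most 3t − (t−1) of the 10 are across; that first reaches 10 at t = 5, so at least 9 crossings are needed.
The plan below uses exactly 9 crossings, so it is optimal:
1. 2 mutineers → the far shore.  (the near shore: 6O 2M; the far shore: 0O 2M)
2. 1 mutineer ← the near shore.  (the near shore: 6O 3M; the far shore: 0O 1M)
3. 3 mutineers → the far shore.  (the near shore: 6O 0M; the far shore: 0O 4M)
4. 1 mutineer ← the near shore.  (the near shore: 6O 1M; the far shore: 0O 3M)
5. 3 officers → the far shore.  (the near shore: 3O 1M; the far shore: 3O 3M)
6. 1 mutineer ← the near shore.  (the near shore: 3O 2M; the far shore: 3O 2M)
7. 1 officer and 2 mutineers → the far shore.  (the near shore: 2O 0M; the far shore: 4O 4M)
8. 1 mutineer ← the near shore.  (the near shore: 2O 1M; the far shore: 4O 3M)
9. 2 officers and 1 mutineer → the far shore.  (the near shore: 0O 0M; the far shore: 6O 4M)

9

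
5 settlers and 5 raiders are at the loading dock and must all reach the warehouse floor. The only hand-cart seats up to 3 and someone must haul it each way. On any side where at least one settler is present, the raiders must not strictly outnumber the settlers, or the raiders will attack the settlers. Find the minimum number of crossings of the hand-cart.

11

Counting alone: each trip to the warehouse floor takes at most 3 across and each return brings at least 1 back, so after t trips out (and t−1 returns) at most 3t − (t−1) of the 10 are across; that first reaches 10 at t = 5, so at least 9 crossings are needed.
The safety rule pushes this higher. Following every safe sequence of crossings, the most of the 10 that can be at the warehouse floor as the hand-cart arrives there on crossing 9 is 9 — never all 10.
So no plan with fewer than 11 crossings exists, and this one achieves 11:
1. 2 raiders → the warehouse floor.  (the loading dock: 5S 3R; the warehouse floor: 0S 2R)
2. 1 raider ← the loading dock.  (the loading dock: 5S 4R; the warehouse floor: 0S 1R)
3. 3 raiders → the warehouse floor.  (the loading dock: 5S 1R; the warehouse floor: 0S 4R)
4. 1 raider ← the loading dock.  (the loading dock: 5S 2R; the warehouse floor: 0S 3R)
5. 3 settlers → the warehouse floor.  (the loading dock: 2S 2R; the warehouse floor: 3S 3R)
6. 1 settler and 1 raider ← the loading dock.  (the loading dock: 3S 3R; the warehouse floor: 2S 2R)
7. 3 settlers → the warehouse floor.  (the loading dock: 0S 3R; the warehouse floor: 5S 2R)
8. 1 raider ← the loading dock.  (the loading dock: 0S 4R; the warehouse floor: 5S 1R)
9. 2 raiders → the warehouse floor.  (the loading dock: 0S 2R; the warehouse floor: 5S 3R)
10. 1 raider ← the loading dock.  (the loading dock: 0S 3R; the warehouse floor: 5S 2R)
11. 3 raiders → the warehouse floor.  (the loading dock: 0S 0R; the warehouse floor: 5S 5R)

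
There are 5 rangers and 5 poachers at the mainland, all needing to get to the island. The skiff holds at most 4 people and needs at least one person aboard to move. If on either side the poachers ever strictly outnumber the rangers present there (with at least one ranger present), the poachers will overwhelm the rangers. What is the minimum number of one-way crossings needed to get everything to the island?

Counting alone: each trip to the island takes at most 4 across and each return brings at least 1 back, so after t trips out (and t−1 returns) at most 4t − (t−1) of the 10 are across; that first reaches 10 at t = 3, so at least 5 crossings are needed.
The safety rule pushes this higher. Following every safe sequence of crossings, the most of the 10 that can be at the island as the skiff arrives there on crossing 5 is 9 — never all 10.
So no plan with fewer than 7 crossings exists, and this one achieves 7:
1. 2 poachers → the island.  (the mainland: 5R 3P; the island: 0R 2P)
2. 1 poacher ← the mainland.  (the mainland: 5R 4P; the island: 0R 1P)
3. 4 poachers → the island.  (the mainland: 5R 0P; the island: 0R 5P)
4. 1 poacher ← the mainland.  (the mainland: 5R 1P; the island: 0R 4P)
5. 4 rangers → the island.  (the mainland: 1R 1P; the island: 4R 4P)
6. 1 ranger and 1 poacher ← the mainland.  (the mainland: 2R 2P; the island: 3R 3P)
7. 2 rangers and 2 poachers → the island.  (the mainland: 0R 0P; the island: 5R 5P)

7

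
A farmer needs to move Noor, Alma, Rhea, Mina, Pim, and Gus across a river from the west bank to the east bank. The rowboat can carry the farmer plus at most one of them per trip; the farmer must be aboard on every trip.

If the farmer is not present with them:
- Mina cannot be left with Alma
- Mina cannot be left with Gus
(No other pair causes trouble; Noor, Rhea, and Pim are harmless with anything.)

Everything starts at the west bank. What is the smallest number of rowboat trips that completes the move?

13

Counting alone: the farmer can take at most 1 across per trip to the east bank, so moving all 6 needs at least 6 loaded trips out, with a return between consecutive ones — at least 11 crossings.
The safety rule pushes this higher. Following every safe sequence of crossings, the most of the 6 that can be at the east bank as the rowboat arrives there on crossing 11 is 5 — never all 6.
So no plan with fewer than 13 crossings exists, and this one achieves 13:
1. Farmer goes to the east bank with Mina.  [the west bank: Alma, Gus, Noor, Pim, Rhea | the east bank: Mina]
2. Farmer goes back to the west bank alone.  [the west bank: Alma, Gus, Noor, Pim, Rhea | the east bank: Mina]
3. Farmer goes to the east bank with Noor.  [the west bank: Alma, Gus, Pim, Rhea | the east bank: Mina, Noor]
4. Farmer goes back to the west bank alone.  [the west bank: Alma, Gus, Pim, Rhea | the east bank: Mina, Noor]
5. Farmer goes to the east bank with Alma.  [the west bank: Gus, Pim, Rhea | the east bank: Alma, Mina, Noor]
6. Farmer goes back to the west bank with Mina.  [the west bank: Gus, Mina, Pim, Rhea | the east bank: Alma, Noor]
7. Farmer goes to the east bank with Gus.  [the west bank: Mina, Pim, Rhea | the east bank: Alma, Gus, Noor]
8. Farmer goes back to the west bank alone.  [the west bank: Mina, Pim, Rhea | the east bank: Alma, Gus, Noor]
9. Farmer goes to the east bank with Rhea.  [the west bank: Mina, Pim | the east bank: Alma, Gus, Noor, Rhea]
10. Farmer goes back to the west bank alone.  [the west bank: Mina, Pim | the east bank: Alma, Gus, Noor, Rhea]
11. Farmer goes to the east bank with Pim.  [the west bank: Mina | the east bank: Alma, Gus, Noor, Pim, Rhea]
12. Farmer goes back to the west bank alone.  [the west bank: Mina | the east bank: Alma, Gus, Noor, Pim, Rhea]
13. Farmer goes to the east bank with Mina.  [the west bank: — | the east bank: Alma, Gus, Mina, Noor, Pim, Rhea]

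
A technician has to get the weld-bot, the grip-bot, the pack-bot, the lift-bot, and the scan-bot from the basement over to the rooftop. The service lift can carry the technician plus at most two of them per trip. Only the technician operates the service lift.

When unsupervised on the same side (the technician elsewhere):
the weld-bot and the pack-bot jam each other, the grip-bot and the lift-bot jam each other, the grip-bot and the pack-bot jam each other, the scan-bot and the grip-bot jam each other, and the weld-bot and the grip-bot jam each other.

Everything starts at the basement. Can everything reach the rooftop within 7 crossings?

Yes

Yes — this plan uses 7 crossings (≤ 7):
1. Technician goes to the rooftop with the grip-bot and the weld-bot.  [the basement: the lift-bot, the pack-bot, the scan-bot | the rooftop: the grip-bot, the weld-bot]
2. Technician goes back to the basement with the weld-bot.  [the basement: the lift-bot, the pack-bot, the scan-bot, the weld-bot | the rooftop: the grip-bot]
3. Technician goes to the rooftop with the lift-bot and the weld-bot.  [the basement: the pack-bot, the scan-bot | the rooftop: the grip-bot, the lift-bot, the weld-bot]
4. Technician goes back to the basement with the grip-bot.  [the basement: the grip-bot, the pack-bot, the scan-bot | the rooftop: the lift-bot, the weld-bot]
5. Technician goes to the rooftop with the grip-bot and the scan-bot.  [the basement: the pack-bot | the rooftop: the grip-bot, the lift-bot, the scan-bot, the weld-bot]
6. Technician goes back to the basement with the grip-bot.  [the basement: the grip-bot, the pack-bot | the rooftop: the lift-bot, the scan-bot, the weld-bot]
7. Technician goes to the rooftop with the grip-bot and the pack-bot.  [the basement: — | the rooftop: the grip-bot, the lift-bot, the pack-bot, the scan-bot, the weld-bot]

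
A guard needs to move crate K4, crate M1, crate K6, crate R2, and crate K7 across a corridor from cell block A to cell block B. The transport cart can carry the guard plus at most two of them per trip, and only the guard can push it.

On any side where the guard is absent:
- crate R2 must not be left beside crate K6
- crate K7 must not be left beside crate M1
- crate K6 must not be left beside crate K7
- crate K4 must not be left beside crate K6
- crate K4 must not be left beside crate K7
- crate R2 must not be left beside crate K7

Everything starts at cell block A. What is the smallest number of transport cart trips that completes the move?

Counting alone: the guard can take at most 2 across per trip to cell block B, so moving all 5 needs at least 3 loaded trips out, with a return between consecutive ones — at least 5 crossings.
The safety rule pushes this higher. Following every safe sequence of crossings, the most of the 5 that can be at cell block B as the transport cart arrives there on crossing 5 is 4 — never all 5.
So no plan with fewer than 7 crossings exists, and this one achieves 7:
1. Guard goes to cell block B with crate K6 and crate K7.
2. Guard goes back to cell block A with crate K6.
3. Guard goes to cell block B with crate K4 and crate R2.
4. Guard goes back to cell block A with crate K7.
5. Guard goes to cell block B with crate K6 and crate M1.
6. Guard goes back to cell block A with crate K6.
7. Guard goes to cell block B with crate K6 and crate K7.

7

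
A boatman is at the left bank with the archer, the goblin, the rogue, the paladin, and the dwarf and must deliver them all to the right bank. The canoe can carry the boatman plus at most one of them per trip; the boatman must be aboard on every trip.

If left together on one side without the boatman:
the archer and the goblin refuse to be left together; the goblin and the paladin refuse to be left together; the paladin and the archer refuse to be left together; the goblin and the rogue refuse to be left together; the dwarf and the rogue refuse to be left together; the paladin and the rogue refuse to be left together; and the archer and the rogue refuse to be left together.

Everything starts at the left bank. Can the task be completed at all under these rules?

Whatever the first load, the items left behind include a forbidden pair without the boatman. No opening move is safe, so no plan exists.

No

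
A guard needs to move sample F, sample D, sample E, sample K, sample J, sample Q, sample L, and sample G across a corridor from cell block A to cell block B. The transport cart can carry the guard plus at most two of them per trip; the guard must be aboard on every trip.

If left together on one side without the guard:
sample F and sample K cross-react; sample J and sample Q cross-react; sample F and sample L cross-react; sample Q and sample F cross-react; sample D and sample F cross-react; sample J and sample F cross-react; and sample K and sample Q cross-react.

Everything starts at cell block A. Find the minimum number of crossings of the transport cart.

13

Counting alone: the guard can take at most 2 across per trip to cell block B, so moving all 8 needs at least 4 loaded trips out, with a return between consecutive ones — at least 7 crossings.
The safety rule pushes this higher. Following every safe sequence of crossings, the most of the 8 that can be at cell block B as the transport cart arrives there on crossings 7, 9, 11 is 5, 6, 7 respectively — never all 8.
So no plan with fewer than 13 crossings exists, and this one achieves 13:
1. Guard goes to cell block B with sample F and sample Q.  [cell block A: sample D, sample E, sample G, sample J, sample K, sample L | cell block B: sample F, sample Q]
2. Guard goes back to cell block A with sample F.  [cell block A: sample D, sample E, sample F, sample G, sample J, sample K, sample L | cell block B: sample Q]
3. Guard goes to cell block B with sample D and sample F.  [cell block A: sample E, sample G, sample J, sample K, sample L | cell block B: sample D, sample F, sample Q]
4. Guard goes back to cell block A with sample F.  [cell block A: sample E, sample F, sample G, sample J, sample K, sample L | cell block B: sample D, sample Q]
5. Guard goes to cell block B with sample E and sample F.  [cell block A: sample G, sample J, sample K, sample L | cell block B: sample D, sample E, sample F, sample Q]
6. Guard goes back to cell block A with sample F.  [cell block A: sample F, sample G, sample J, sample K, sample L | cell block B: sample D, sample E, sample Q]
7. Guard goes to cell block B with sample F and sample L.  [cell block A: sample G, sample J, sample K | cell block B: sample D, sample E, sample F, sample L, sample Q]
8. Guard goes back to cell block A with sample F.  [cell block A: sample F, sample G, sample J, sample K | cell block B: sample D, sample E, sample L, sample Q]
9. Guard goes to cell block B with sample F and sample G.  [cell block A: sample J, sample K | cell block B: sample D, sample E, sample F, sample G, sample L, sample Q]
10. Guard goes back to cell block A with sample F.  [cell block A: sample F, sample J, sample K | cell block B: sample D, sample E, sample G, sample L, sample Q]
11. Guard goes to cell block B with sample J and sample K.  [cell block A: sample F | cell block B: sample D, sample E, sample G, sample J, sample K, sample L, sample Q]
12. Guard goes back to cell block A with sample Q.  [cell block A: sample F, sample Q | cell block B: sample D, sample E, sample G, sample J, sample K, sample L]
13. Guard goes to cell block B with sample F and sample Q.  [cell block A: — | cell block B: sample D, sample E, sample F, sample G, sample J, sample K, sample L, sample Q]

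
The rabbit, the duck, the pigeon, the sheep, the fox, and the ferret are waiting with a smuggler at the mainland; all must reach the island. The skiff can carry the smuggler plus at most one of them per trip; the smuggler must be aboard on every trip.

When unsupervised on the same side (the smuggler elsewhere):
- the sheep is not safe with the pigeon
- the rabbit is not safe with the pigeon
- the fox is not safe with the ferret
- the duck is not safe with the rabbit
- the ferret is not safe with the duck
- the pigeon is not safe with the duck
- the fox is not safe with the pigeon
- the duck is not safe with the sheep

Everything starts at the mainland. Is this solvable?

Whatever the first load, the items left behind include a forbidden pair without the smuggler. No opening move is safe, so no plan exists.

No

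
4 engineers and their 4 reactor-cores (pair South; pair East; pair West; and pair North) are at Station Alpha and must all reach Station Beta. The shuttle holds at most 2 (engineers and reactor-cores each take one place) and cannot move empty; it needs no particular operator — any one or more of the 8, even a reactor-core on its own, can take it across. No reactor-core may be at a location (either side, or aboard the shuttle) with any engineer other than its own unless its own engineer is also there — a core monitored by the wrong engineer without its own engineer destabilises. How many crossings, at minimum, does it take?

impossible

Following every safe sequence of crossings from the start, the most of the 8 that can be at Station Beta as the shuttle arrives there on crossings 1, 3, 5 is 2, 3, 4 respectively; the best ever achieved is 4 of 8.
From crossing 7 on, no configuration arises that was not already reachable earlier: only 44 distinct safe configurations (who is on which side, and where the shuttle is) can ever be reached, none of them has everyone across, and every continuation just revisits them. So no valid plan exists.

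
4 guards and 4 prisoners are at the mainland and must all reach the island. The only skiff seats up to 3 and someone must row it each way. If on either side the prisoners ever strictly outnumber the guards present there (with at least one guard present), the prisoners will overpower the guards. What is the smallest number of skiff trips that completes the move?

Counting alone: each trip to the island takes at most 3 across and each return brings at least 1 back, so after t trips out (and t−1 returns) at most 3t − (t−1) of the 8 are across; that first reaches 8 at t = 4, so at least 7 crossings are needed.
The safety rule pushes this higher. Following every safe sequence of crossings, the most of the 8 that can be at the island as the skiff arrives there on crossing 7 is 7 — never all 8.
So no plan with fewer than 9 crossings exists, and this one achieves 9:
1. 2 prisoners → the island.  (the mainland: 4G 2P; the island: 0G 2P)
2. 1 prisoner ← the mainland.  (the mainland: 4G 3P; the island: 0G 1P)
3. 3 prisoners → the island.  (the mainland: 4G 0P; the island: 0G 4P)
4. 1 prisoner ← the mainland.  (the mainland: 4G 1P; the island: 0G 3P)
5. 3 guards → the island.  (the mainland: 1G 1P; the island: 3G 3P)
6. 1 guard and 1 prisoner ← the mainland.  (the mainland: 2G 2P; the island: 2G 2P)
7. 2 guards → the island.  (the mainland: 0G 2P; the island: 4G 2P)
8. 1 prisoner ← the mainland.  (the mainland: 0G 3P; the island: 4G 1P)
9. 3 prisoners → the island.  (the mainland: 0G 0P; the island: 4G 4P)

9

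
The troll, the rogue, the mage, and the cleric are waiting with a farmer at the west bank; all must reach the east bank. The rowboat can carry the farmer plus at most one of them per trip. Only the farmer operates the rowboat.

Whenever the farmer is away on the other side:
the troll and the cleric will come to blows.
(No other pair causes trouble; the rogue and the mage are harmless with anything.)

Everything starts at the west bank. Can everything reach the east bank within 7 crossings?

Yes — this plan uses 7 crossings (≤ 7):
1. Farmer goes to the east bank with the troll.  [the west bank: the cleric, the mage, the rogue | the east bank: the troll]
2. Farmer goes back to the west bank alone.  [the west bank: the cleric, the mage, the rogue | the east bank: the troll]
3. Farmer goes to the east bank with the rogue.  [the west bank: the cleric, the mage | the east bank: the rogue, the troll]
4. Farmer goes back to the west bank alone.  [the west bank: the cleric, the mage | the east bank: the rogue, the troll]
5. Farmer goes to the east bank with the mage.  [the west bank: the cleric | the east bank: the mage, the rogue, the troll]
6. Farmer goes back to the west bank alone.  [the west bank: the cleric | the east bank: the mage, the rogue, the troll]
7. Farmer goes to the east bank with the cleric.  [the west bank: — | the east bank: the cleric, the mage, the rogue, the troll]

Yes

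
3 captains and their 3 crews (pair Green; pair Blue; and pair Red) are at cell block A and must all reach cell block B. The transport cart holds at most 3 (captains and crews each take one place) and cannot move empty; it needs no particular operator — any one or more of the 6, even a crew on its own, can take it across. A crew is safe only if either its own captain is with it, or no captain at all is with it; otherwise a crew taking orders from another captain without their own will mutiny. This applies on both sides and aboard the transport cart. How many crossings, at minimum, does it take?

5

Counting alone: each trip to cell block B takes at most 3 across and each return brings at least 1 back, so after t trips out (and t−1 returns) at most 3t − (t−1) of the 6 are across; that first reaches 6 at t = 3, so at least 5 crossings are needed.
The plan below uses exactly 5 crossings, so it is optimal:
1. captain Green and crew Green cross → cell block B.
2. captain Green crosses ← cell block A.
3. captain Blue, captain Green, and captain Red cross → cell block B.
4. crew Green crosses ← cell block A.
5. crew Blue, crew Green, and crew Red cross → cell block B.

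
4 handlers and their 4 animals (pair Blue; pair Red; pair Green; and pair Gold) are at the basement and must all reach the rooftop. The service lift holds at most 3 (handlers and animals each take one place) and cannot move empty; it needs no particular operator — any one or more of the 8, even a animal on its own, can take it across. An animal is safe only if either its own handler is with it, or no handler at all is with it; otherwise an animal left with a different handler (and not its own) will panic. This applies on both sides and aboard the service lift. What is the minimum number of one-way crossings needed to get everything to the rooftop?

Counting alone: each trip to the rooftop takes at most 3 across and each return brings at least 1 back, so after t trips out (and t−1 returns) at most 3t − (t−1) of the 8 are across; that first reaches 8 at t = 4, so at least 7 crossings are needed.
The safety rule pushes this higher. Following every safe sequence of crossings, the most of the 8 that can be at the rooftop as the service lift arrives there on crossing 7 is 7 — never all 8.
So no plan with fewer than 9 crossings exists, and this one achieves 9:
1. animal Blue and handler Blue cross → the rooftop.
2. handler Blue crosses ← the basement.
3. animal Red, handler Blue, and handler Red cross → the rooftop.
4. animal Blue and handler Blue cross ← the basement.
5. handler Blue, handler Gold, and handler Green cross → the rooftop.
6. animal Red crosses ← the basement.
7. animal Blue and animal Red cross → the rooftop.
8. animal Blue crosses ← the basement.
9. animal Blue, animal Gold, and animal Green cross → the rooftop.

9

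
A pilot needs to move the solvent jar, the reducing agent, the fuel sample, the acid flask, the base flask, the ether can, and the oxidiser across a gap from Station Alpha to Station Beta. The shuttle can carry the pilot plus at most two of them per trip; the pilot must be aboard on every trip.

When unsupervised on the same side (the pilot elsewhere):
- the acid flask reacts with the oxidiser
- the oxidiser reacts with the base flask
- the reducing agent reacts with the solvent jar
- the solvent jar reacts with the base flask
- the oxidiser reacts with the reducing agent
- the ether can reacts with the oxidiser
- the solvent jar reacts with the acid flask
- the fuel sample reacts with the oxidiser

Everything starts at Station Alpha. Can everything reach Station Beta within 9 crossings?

Yes

Yes — this plan uses 9 crossings (≤ 9):
1. Pilot goes to Station Beta with the oxidiser and the solvent jar.  [Station Alpha: the acid flask, the base flask, the ether can, the fuel sample, the reducing agent | Station Beta: the oxidiser, the solvent jar]
2. Pilot goes back to Station Alpha alone.  [Station Alpha: the acid flask, the base flask, the ether can, the fuel sample, the reducing agent | Station Beta: the oxidiser, the solvent jar]
3. Pilot goes to Station Beta with the acid flask and the reducing agent.  [Station Alpha: the base flask, the ether can, the fuel sample | Station Beta: the acid flask, the oxidiser, the reducing agent, the solvent jar]
4. Pilot goes back to Station Alpha with the oxidiser and the solvent jar.  [Station Alpha: the base flask, the ether can, the fuel sample, the oxidiser, the solvent jar | Station Beta: the acid flask, the reducing agent]
5. Pilot goes to Station Beta with the base flask and the oxidiser.  [Station Alpha: the ether can, the fuel sample, the solvent jar | Station Beta: the acid flask, the base flask, the oxidiser, the reducing agent]
6. Pilot goes back to Station Alpha with the oxidiser.  [Station Alpha: the ether can, the fuel sample, the oxidiser, the solvent jar | Station Beta: the acid flask, the base flask, the reducing agent]
7. Pilot goes to Station Beta with the ether can and the fuel sample.  [Station Alpha: the oxidiser, the solvent jar | Station Beta: the acid flask, the base flask, the ether can, the fuel sample, the reducing agent]
8. Pilot goes back to Station Alpha alone.  [Station Alpha: the oxidiser, the solvent jar | Station Beta: the acid flask, the base flask, the ether can, the fuel sample, the reducing agent]
9. Pilot goes to Station Beta with the oxidiser and the solvent jar.  [Station Alpha: — | Station Beta: the acid flask, the base flask, the ether can, the fuel sample, the oxidiser, the reducing agent, the solvent jar]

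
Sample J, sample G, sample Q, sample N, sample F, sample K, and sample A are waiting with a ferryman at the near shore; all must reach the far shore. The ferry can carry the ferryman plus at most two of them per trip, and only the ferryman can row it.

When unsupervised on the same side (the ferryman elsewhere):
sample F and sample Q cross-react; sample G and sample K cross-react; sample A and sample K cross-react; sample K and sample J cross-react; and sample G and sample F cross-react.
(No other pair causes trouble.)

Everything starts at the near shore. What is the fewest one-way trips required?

9

Counting alone: the ferryman can take at most 2 across per trip to the far shore, so moving all 7 needs at least 4 loaded trips out, with a return between consecutive ones — at least 7 crossings.
The safety rule pushes this higher. Following every safe sequence of crossings, the most of the 7 that can be at the far shore as the ferry arrives there on crossing 7 is 6 — never all 7.
So no plan with fewer than 9 crossings exists, and this one achieves 9:
1. Ferryman goes to the far shore with sample F and sample K.
2. Ferryman goes back to the near shore alone.
3. Ferryman goes to the far shore with sample J.
4. Ferryman goes back to the near shore with sample K.
5. Ferryman goes to the far shore with sample A and sample G.
6. Ferryman goes back to the near shore with sample F.
7. Ferryman goes to the far shore with sample N and sample Q.
8. Ferryman goes back to the near shore alone.
9. Ferryman goes to the far shore with sample F and sample K.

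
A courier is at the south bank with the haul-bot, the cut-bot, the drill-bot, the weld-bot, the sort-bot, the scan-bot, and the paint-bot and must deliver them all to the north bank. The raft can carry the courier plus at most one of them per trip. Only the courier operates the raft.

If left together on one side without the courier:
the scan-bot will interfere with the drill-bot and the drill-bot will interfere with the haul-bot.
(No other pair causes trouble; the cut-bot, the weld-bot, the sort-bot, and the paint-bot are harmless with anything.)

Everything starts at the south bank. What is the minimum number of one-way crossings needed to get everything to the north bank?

15

Counting alone: the courier can take at most 1 across per trip to the north bank, so moving all 7 needs at least 7 loaded trips out, with a return between consecutive ones — at least 13 crossings.
The safety rule pushes this higher. Following every safe sequence of crossings, the most of the 7 that can be at the north bank as the raft arrives there on crossing 13 is 6 — never all 7.
So no plan with fewer than 15 crossings exists, and this one achieves 15:
1. Courier goes to the north bank with the drill-bot.
2. Courier goes back to the south bank alone.
3. Courier goes to the north bank with the haul-bot.
4. Courier goes back to the south bank with the drill-bot.
5. Courier goes to the north bank with the scan-bot.
6. Courier goes back to the south bank alone.
7. Courier goes to the north bank with the cut-bot.
8. Courier goes back to the south bank alone.
9. Courier goes to the north bank with the weld-bot.
10. Courier goes back to the south bank alone.
11. Courier goes to the north bank with the sort-bot.
12. Courier goes back to the south bank alone.
13. Courier goes to the north bank with the paint-bot.
14. Courier goes back to the south bank alone.
15. Courier goes to the north bank with the drill-bot.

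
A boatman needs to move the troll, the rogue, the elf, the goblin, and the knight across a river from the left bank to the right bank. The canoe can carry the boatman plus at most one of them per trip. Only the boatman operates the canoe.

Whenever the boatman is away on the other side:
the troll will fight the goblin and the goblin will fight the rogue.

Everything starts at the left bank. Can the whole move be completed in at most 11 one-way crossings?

Yes

Yes — this plan uses 11 crossings (≤ 11):
1. Boatman goes to the right bank with the goblin.  [the left bank: the elf, the knight, the rogue, the troll | the right bank: the goblin]
2. Boatman goes back to the left bank alone.  [the left bank: the elf, the knight, the rogue, the troll | the right bank: the goblin]
3. Boatman goes to the right bank with the troll.  [the left bank: the elf, the knight, the rogue | the right bank: the goblin, the troll]
4. Boatman goes back to the left bank with the goblin.  [the left bank: the elf, the goblin, the knight, the rogue | the right bank: the troll]
5. Boatman goes to the right bank with the rogue.  [the left bank: the elf, the goblin, the knight | the right bank: the rogue, the troll]
6. Boatman goes back to the left bank alone.  [the left bank: the elf, the goblin, the knight | the right bank: the rogue, the troll]
7. Boatman goes to the right bank with the elf.  [the left bank: the goblin, the knight | the right bank: the elf, the rogue, the troll]
8. Boatman goes back to the left bank alone.  [the left bank: the goblin, the knight | the right bank: the elf, the rogue, the troll]
9. Boatman goes to the right bank with the knight.  [the left bank: the goblin | the right bank: the elf, the knight, the rogue, the troll]
10. Boatman goes back to the left bank alone.  [the left bank: the goblin | the right bank: the elf, the knight, the rogue, the troll]
11. Boatman goes to the right bank with the goblin.  [the left bank: — | the right bank: the elf, the goblin, the knight, the rogue, the troll]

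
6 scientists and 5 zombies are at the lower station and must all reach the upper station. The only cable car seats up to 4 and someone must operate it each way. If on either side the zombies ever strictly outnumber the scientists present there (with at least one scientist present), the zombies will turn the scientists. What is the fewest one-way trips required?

7

Counting alone: each trip to the upper station takes at most 4 across and each return brings at least 1 back, so after t trips out (and t−1 returns) at most 4t − (t−1) of the 11 are across; that first reaches 11 at t = 4, so at least 7 crossings are needed.
The plan below uses exactly 7 crossings, so it is optimal:
1. 2 zombies → the upper station.  (the lower station: 6S 3Z; the upper station: 0S 2Z)
2. 1 zombie ← the lower station.  (the lower station: 6S 4Z; the upper station: 0S 1Z)
3. 4 zombies → the upper station.  (the lower station: 6S 0Z; the upper station: 0S 5Z)
4. 1 zombie ← the lower station.  (the lower station: 6S 1Z; the upper station: 0S 4Z)
5. 4 scientists → the upper station.  (the lower station: 2S 1Z; the upper station: 4S 4Z)
6. 1 zombie ← the lower station.  (the lower station: 2S 2Z; the upper station: 4S 3Z)
7. 2 scientists and 2 zombies → the upper station.  (the lower station: 0S 0Z; the upper station: 6S 5Z)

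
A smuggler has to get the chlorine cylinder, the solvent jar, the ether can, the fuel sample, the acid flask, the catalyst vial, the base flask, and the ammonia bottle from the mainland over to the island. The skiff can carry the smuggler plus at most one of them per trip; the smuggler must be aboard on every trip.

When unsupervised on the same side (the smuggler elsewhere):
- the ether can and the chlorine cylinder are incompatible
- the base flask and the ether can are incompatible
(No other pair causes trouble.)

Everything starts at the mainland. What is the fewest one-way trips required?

Counting alone: the smuggler can take at most 1 across per trip to the island, so moving all 8 needs at least 8 loaded trips out, with a return between consecutive ones — at least 15 crossings.
The safety rule pushes this higher. Following every safe sequence of crossings, the most of the 8 that can be at the island as the skiff arrives there on crossing 15 is 7 — never all 8.
So no plan with fewer than 17 crossings exists, and this one achieves 17:
1. Smuggler goes to the island with the ether can.
2. Smuggler goes back to the mainland alone.
3. Smuggler goes to the island with the chlorine cylinder.
4. Smuggler goes back to the mainland with the ether can.
5. Smuggler goes to the island with the base flask.
6. Smuggler goes back to the mainland alone.
7. Smuggler goes to the island with the solvent jar.
8. Smuggler goes back to the mainland alone.
9. Smuggler goes to the island with the fuel sample.
10. Smuggler goes back to the mainland alone.
11. Smuggler goes to the island with the acid flask.
12. Smuggler goes back to the mainland alone.
13. Smuggler goes to the island with the catalyst vial.
14. Smuggler goes back to the mainland alone.
15. Smuggler goes to the island with the ammonia bottle.
16. Smuggler goes back to the mainland alone.
17. Smuggler goes to the island with the ether can.

17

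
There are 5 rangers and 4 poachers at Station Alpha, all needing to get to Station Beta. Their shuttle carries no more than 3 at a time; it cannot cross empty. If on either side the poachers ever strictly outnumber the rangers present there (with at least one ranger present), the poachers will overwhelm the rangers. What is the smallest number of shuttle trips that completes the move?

7

Counting alone: each trip to Station Beta takes at most 3 across and each return brings at least 1 back, so after t trips out (and t−1 returns) at most 3t − (t−1) of the 9 are across; that first reaches 9 at t = 4, so at least 7 crossings are needed.
The plan below uses exactly 7 crossings, so it is optimal:
1. 3 poachers → Station Beta.  (Station Alpha: 5R 1P; Station Beta: 0R 3P)
2. 1 poacher ← Station Alpha.  (Station Alpha: 5R 2P; Station Beta: 0R 2P)
3. 3 rangers → Station Beta.  (Station Alpha: 2R 2P; Station Beta: 3R 2P)
4. 1 ranger ← Station Alpha.  (Station Alpha: 3R 2P; Station Beta: 2R 2P)
5. 2 rangers and 1 poacher → Station Beta.  (Station Alpha: 1R 1P; Station Beta: 4R 3P)
6. 1 ranger ← Station Alpha.  (Station Alpha: 2R 1P; Station Beta: 3R 3P)
7. 2 rangers and 1 poacher → Station Beta.  (Station Alpha: 0R 0P; Station Beta: 5R 4P)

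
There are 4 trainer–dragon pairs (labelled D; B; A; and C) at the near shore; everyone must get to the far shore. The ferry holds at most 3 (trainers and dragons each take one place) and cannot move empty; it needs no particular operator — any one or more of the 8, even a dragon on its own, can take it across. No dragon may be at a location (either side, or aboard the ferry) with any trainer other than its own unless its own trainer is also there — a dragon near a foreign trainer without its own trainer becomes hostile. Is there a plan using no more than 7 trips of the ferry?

No

Counting alone: each trip to the far shore takes at most 3 across and each return brings at least 1 back, so after t trips out (and t−1 returns) at most 3t − (t−1) of the 8 are across; that first reaches 8 at t = 4, so at least 7 crossings are needed.
The safety rule pushes this higher. Following every safe sequence of crossings, the most of the 8 that can be at the far shore as the ferry arrives there on crossing 7 is 7 — never all 8.
So the move cannot be finished within 7 crossings. (The shortest complete plan takes 9:)
1. dragon D and trainer D cross → the far shore.
2. trainer D crosses ← the near shore.
3. dragon B, trainer B, and trainer D cross → the far shore.
4. dragon D and trainer D cross ← the near shore.
5. trainer A, trainer C, and trainer D cross → the far shore.
6. dragon B crosses ← the near shore.
7. dragon B and dragon D cross → the far shore.
8. dragon D crosses ← the near shore.
9. dragon A, dragon C, and dragon D cross → the far shore.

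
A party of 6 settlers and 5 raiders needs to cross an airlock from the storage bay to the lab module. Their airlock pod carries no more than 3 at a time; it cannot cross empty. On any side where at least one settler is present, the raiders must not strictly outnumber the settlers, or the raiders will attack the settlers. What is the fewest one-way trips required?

9

Counting alone: each trip to the lab module takes at most 3 across and each return brings at least 1 back, so after t trips out (and t−1 returns) at most 3t − (t−1) of the 11 are across; that first reaches 11 at t = 5, so at least 9 crossings are needed.
The plan below uses exactly 9 crossings, so it is optimal:
1. 3 raiders → the lab module.  (the storage bay: 6S 2R; the lab module: 0S 3R)
2. 1 raider ← the storage bay.  (the storage bay: 6S 3R; the lab module: 0S 2R)
3. 3 settlers → the lab module.  (the storage bay: 3S 3R; the lab module: 3S 2R)
4. 1 settler ← the storage bay.  (the storage bay: 4S 3R; the lab module: 2S 2R)
5. 2 settlers and 1 raider → the lab module.  (the storage bay: 2S 2R; the lab module: 4S 3R)
6. 1 settler ← the storage bay.  (the storage bay: 3S 2R; the lab module: 3S 3R)
7. 2 settlers and 1 raider → the lab module.  (the storage bay: 1S 1R; the lab module: 5S 4R)
8. 1 settler ← the storage bay.  (the storage bay: 2S 1R; the lab module: 4S 4R)
9. 2 settlers and 1 raider → the lab module.  (the storage bay: 0S 0R; the lab module: 6S 5R)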